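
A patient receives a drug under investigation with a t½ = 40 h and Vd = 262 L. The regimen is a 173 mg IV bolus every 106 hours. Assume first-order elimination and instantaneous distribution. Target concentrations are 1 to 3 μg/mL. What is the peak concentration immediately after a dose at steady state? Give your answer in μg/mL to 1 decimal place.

0.8 μg/mL

τ/t½ = 106/40 ≈ 2.65, so fraction remaining f = (1/2)^(106/40) ≈ 0.1593.
At steady state, accumulation factor R = 1/(1 − e^(−kτ)) ≈ 1.1895.
Single-dose peak C₀ = D/Vd = 173/262 ≈ 0.660 μg/mL.
Steady-state peak Cmax,ss = C₀·R ≈ 0.660 × 1.1895 ≈ 0.785 μg/mL.
Peak 0.8 μg/mL vs MTC 3 μg/mL: below toxic threshold.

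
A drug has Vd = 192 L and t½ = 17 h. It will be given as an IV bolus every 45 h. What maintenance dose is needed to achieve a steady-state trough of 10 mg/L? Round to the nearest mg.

10107 mg

τ/t½ = 45/17 ≈ 2.6471, so f = (1/2)^(45/17) ≈ 0.159645.
Cmin,ss = (D/Vd)·f/(1−f), so D = Cmin,ss·Vd·(1−f)/f.
D = 10 × 192 × (1−f)/f ≈ 10 × 192 × 5.26390 ≈ 10106.69 mg.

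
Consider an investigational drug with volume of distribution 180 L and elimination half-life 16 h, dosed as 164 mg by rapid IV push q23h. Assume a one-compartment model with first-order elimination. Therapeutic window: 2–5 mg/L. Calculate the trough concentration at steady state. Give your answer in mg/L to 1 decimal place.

Over one 23-h interval, 23/16 ≈ 1.4375 half-lives elapse, leaving f ≈ 0.3692 of each dose.
Each bolus raises the concentration by D/Vd = 164/180 ≈ 0.911 mg/L.
Steady-state trough Cmin,ss = C₀·f/(1−f) ≈ 0.911 × 0.3692/0.6308 ≈ 0.533 mg/L.
Trough 0.5 mg/L vs MEC 2 mg/L: subtherapeutic.

0.5 mg/L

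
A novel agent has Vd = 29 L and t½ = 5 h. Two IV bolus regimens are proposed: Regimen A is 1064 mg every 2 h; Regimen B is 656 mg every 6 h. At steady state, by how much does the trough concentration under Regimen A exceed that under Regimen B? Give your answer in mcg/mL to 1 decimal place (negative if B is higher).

97.4 mcg/mL

Regimen A: f = (1/2)^(2/5) ≈ 0.7579; Cmin,ss = (1064/29)·f/(1−f) ≈ 114.858 mcg/mL.
Regimen B: f = (1/2)^(6/5) ≈ 0.4353; Cmin,ss = (656/29)·f/(1−f) ≈ 17.437 mcg/mL.
Difference ≈ 114.858 − 17.437 ≈ 97.421 mcg/mL.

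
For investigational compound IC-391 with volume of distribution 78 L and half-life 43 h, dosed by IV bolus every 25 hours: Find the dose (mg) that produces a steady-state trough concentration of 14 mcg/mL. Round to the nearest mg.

τ/t½ = 25/43 ≈ 0.5814, so f = (1/2)^(25/43) ≈ 0.668317.
Cmin,ss = (D/Vd)·f/(1−f), so D = Cmin,ss·Vd·(1−f)/f.
D = 14 × 78 × (1−f)/f ≈ 14 × 78 × 0.49630 ≈ 541.96 mg.

542 mg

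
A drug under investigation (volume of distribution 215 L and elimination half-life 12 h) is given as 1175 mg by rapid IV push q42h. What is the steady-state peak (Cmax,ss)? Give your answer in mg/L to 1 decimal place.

6.0 mg/L

Over one 42-h interval, 42/12 ≈ 3.5 half-lives elapse, leaving f ≈ 0.0884 of each dose.
At steady state, accumulation factor R = 1/(1 − e^(−kτ)) ≈ 1.0970.
Single-dose peak C₀ = D/Vd = 1175/215 ≈ 5.465 mg/L.
Steady-state peak Cmax,ss = C₀·R ≈ 5.465 × 1.0970 ≈ 5.995 mg/L.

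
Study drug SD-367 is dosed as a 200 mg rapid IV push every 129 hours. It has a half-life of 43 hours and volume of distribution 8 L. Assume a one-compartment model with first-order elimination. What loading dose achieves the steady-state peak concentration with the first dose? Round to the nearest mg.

f = (1/2)^(129/43) ≈ 0.125000; accumulation ratio R = 1/(1−f) ≈ 1.14286.
Loading dose to hit Cmax,ss on first dose: D_load = D_maint·R ≈ 200 × 1.14286 ≈ 228.57 mg.

229 mg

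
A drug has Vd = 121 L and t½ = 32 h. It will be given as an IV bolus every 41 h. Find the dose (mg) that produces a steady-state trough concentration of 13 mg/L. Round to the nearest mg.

2250 mg

τ/t½ = 41/32 ≈ 1.2812, so f = (1/2)^(41/32) ≈ 0.411439.
Cmin,ss = (D/Vd)·f/(1−f), so D = Cmin,ss·Vd·(1−f)/f.
D = 13 × 121 × (1−f)/f ≈ 13 × 121 × 1.43049 ≈ 2250.16 mg.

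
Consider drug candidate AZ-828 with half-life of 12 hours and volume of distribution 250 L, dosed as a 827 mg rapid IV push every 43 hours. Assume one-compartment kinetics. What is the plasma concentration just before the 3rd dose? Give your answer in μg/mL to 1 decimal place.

0.3 μg/mL

f = (1/2)^(τ/t½) = (1/2)^(43/12) ≈ 0.0834.
C₀ = D/Vd = 827/250 ≈ 3.308 μg/mL.
Before the 3rd dose, 2 doses have been given. Superposition: Cmin = C₀·(f + f²).
≈ 3.308 × (0.0834 + 0.0070) ≈ 3.308 × 0.0904 ≈ 0.299 μg/mL.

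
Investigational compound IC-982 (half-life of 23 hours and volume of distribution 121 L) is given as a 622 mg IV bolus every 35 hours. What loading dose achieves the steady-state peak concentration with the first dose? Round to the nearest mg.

954 mg

f = (1/2)^(35/23) ≈ 0.348266; accumulation ratio R = 1/(1−f) ≈ 1.53437.
Loading dose to hit Cmax,ss on first dose: D_load = D_maint·R ≈ 622 × 1.53437 ≈ 954.38 mg.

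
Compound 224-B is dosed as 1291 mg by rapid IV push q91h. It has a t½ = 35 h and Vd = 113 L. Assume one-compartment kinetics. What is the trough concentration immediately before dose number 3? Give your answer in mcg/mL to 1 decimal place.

f = (1/2)^(τ/t½) = (1/2)^(91/35) ≈ 0.1649.
C₀ = D/Vd = 1291/113 ≈ 11.425 mcg/mL.
Before the 3rd dose, 2 doses have been given. Superposition: Cmin = C₀·(f + f²).
≈ 11.425 × (0.1649 + 0.0272) ≈ 11.425 × 0.1921 ≈ 2.195 mcg/mL.

2.2 mcg/mL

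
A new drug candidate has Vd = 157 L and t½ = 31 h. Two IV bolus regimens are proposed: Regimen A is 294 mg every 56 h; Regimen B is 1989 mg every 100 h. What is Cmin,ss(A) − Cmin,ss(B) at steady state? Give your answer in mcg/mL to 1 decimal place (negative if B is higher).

Regimen A: f = (1/2)^(56/31) ≈ 0.2859; Cmin,ss = (294/157)·f/(1−f) ≈ 0.750 mcg/mL.
Regimen B: f = (1/2)^(100/31) ≈ 0.1069; Cmin,ss = (1989/157)·f/(1−f) ≈ 1.516 mcg/mL.
Difference ≈ 0.750 − 1.516 ≈ -0.766 mcg/mL.

-0.8 mcg/mL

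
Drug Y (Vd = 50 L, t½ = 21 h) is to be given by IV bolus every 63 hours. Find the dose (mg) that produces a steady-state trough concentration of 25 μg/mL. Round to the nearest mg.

8750 mg

τ/t½ = 63/21 ≈ 3, so f = (1/2)^(63/21) ≈ 0.125000.
Cmin,ss = (D/Vd)·f/(1−f), so D = Cmin,ss·Vd·(1−f)/f.
D = 25 × 50 × (1−f)/f ≈ 25 × 50 × 7.00000 ≈ 8750.00 mg.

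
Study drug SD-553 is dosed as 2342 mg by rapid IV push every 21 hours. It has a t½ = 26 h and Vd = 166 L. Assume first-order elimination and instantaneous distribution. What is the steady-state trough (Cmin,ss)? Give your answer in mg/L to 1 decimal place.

Over one 21-h interval, 21/26 ≈ 0.80769 half-lives elapse, leaving f ≈ 0.5713 of each dose.
Single-dose peak C₀ = D/Vd = 2342/166 ≈ 14.108 mg/L.
Steady-state trough Cmin,ss = C₀·f/(1−f) ≈ 14.108 × 0.5713/0.4287 ≈ 18.801 mg/L.

18.8 mg/L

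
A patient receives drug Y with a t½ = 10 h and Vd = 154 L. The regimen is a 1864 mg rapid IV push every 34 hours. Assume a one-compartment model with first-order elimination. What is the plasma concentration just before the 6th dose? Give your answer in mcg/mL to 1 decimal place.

f = (1/2)^(τ/t½) = (1/2)^(34/10) ≈ 0.0947.
C₀ = D/Vd = 1864/154 ≈ 12.104 mcg/mL.
Before the 6th dose, 5 doses have been given. Superposition: Cmin = C₀·(f + f² + … + f^5).
≈ 12.104 × (0.0947 + 0.0090 + 0.0008 + 0.0001 + 0.0000) ≈ 12.104 × 0.1046 ≈ 1.266 mcg/mL.

1.3 mcg/mL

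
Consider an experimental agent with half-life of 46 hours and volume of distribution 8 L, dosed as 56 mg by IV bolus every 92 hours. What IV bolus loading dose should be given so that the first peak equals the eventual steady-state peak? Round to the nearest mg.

f = (1/2)^(92/46) ≈ 0.250000; accumulation ratio R = 1/(1−f) ≈ 1.33333.
Loading dose to hit Cmax,ss on first dose: D_load = D_maint·R ≈ 56 × 1.33333 ≈ 74.67 mg.

75 mg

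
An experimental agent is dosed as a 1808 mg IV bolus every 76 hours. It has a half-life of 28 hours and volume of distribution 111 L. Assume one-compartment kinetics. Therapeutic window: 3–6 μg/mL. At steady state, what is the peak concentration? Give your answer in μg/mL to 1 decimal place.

19.2 μg/mL

k = ln2/t½ = ln2/28 ≈ 0.024755 h⁻¹; fraction remaining f = e^(−kτ) = e^(−0.024755×76) ≈ 0.1524.
At steady state, accumulation factor R = 1/(1 − e^(−kτ)) ≈ 1.1798.
Single-dose peak C₀ = D/Vd = 1808/111 ≈ 16.288 μg/mL.
Steady-state peak Cmax,ss = C₀·R ≈ 16.288 × 1.1798 ≈ 19.217 μg/mL.
Peak 19.2 μg/mL vs MTC 6 μg/mL: exceeds toxic threshold.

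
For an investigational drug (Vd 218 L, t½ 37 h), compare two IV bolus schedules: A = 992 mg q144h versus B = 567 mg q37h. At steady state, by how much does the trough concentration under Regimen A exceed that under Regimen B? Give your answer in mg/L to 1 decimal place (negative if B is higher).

-2.3 mg/L

Regimen A: f = (1/2)^(144/37) ≈ 0.0674; Cmin,ss = (992/218)·f/(1−f) ≈ 0.329 mg/L.
Regimen B: f = (1/2)^(37/37) ≈ 0.5000; Cmin,ss = (567/218)·f/(1−f) ≈ 2.601 mg/L.
Difference ≈ 0.329 − 2.601 ≈ -2.272 mg/L.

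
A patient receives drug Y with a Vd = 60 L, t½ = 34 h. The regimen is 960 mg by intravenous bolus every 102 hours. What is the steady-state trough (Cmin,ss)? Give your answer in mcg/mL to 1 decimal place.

τ = 102 h = 3 half-lives, so f = (1/2)^3 = 0.125.
Accumulation ratio R = 1/(1 − f) = 1/0.875 = 8/7.
Single-dose peak C₀ = D/Vd = 960/60 = 16 mcg/mL.
Steady-state peak Cmax,ss = C₀·R = 16 × 8/7 ≈ 18.286 mcg/mL.
Steady-state trough Cmin,ss = Cmax,ss·f ≈ 18.286 × 0.125 ≈ 2.286 mcg/mL.

2.3 mcg/mL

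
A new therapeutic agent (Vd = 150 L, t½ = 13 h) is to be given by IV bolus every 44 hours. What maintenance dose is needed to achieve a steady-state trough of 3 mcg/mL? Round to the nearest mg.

4250 mg

τ/t½ = 44/13 ≈ 3.3846, so f = (1/2)^(44/13) ≈ 0.095748.
Cmin,ss = (D/Vd)·f/(1−f), so D = Cmin,ss·Vd·(1−f)/f.
D = 3 × 150 × (1−f)/f ≈ 3 × 150 × 9.44408 ≈ 4249.84 mg.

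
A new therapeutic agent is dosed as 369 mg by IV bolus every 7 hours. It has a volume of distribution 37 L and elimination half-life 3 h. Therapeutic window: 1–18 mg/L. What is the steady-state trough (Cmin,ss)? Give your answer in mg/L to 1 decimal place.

k = ln2/t½ = ln2/3 ≈ 0.231049 h⁻¹; fraction remaining f = e^(−kτ) = e^(−0.231049×7) ≈ 0.1984.
At steady state, accumulation factor R = 1/(1 − e^(−kτ)) ≈ 1.2475.
Single-dose peak C₀ = D/Vd = 369/37 ≈ 9.973 mg/L.
Steady-state peak Cmax,ss = C₀·R ≈ 9.973 × 1.2475 ≈ 12.441 mg/L.
Steady-state trough Cmin,ss = Cmax,ss·f ≈ 12.441 × 0.1984 ≈ 2.468 mg/L.
Trough 2.5 mg/L vs MEC 1 mg/L: adequate.

2.5 mg/L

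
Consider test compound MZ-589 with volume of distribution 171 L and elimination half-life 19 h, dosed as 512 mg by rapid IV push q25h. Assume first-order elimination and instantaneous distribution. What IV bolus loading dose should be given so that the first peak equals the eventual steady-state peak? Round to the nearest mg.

856 mg

f = (1/2)^(25/19) ≈ 0.401706; accumulation ratio R = 1/(1−f) ≈ 1.67142.
Loading dose to hit Cmax,ss on first dose: D_load = D_maint·R ≈ 512 × 1.67142 ≈ 855.77 mg.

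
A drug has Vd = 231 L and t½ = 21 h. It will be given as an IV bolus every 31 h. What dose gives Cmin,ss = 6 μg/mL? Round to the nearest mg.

τ/t½ = 31/21 ≈ 1.4762, so f = (1/2)^(31/21) ≈ 0.359437.
Cmin,ss = (D/Vd)·f/(1−f), so D = Cmin,ss·Vd·(1−f)/f.
D = 6 × 231 × (1−f)/f ≈ 6 × 231 × 1.78213 ≈ 2470.03 mg.

2470 mg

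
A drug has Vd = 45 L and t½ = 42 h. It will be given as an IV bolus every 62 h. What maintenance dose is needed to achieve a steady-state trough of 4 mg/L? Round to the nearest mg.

321 mg

τ/t½ = 62/42 ≈ 1.4762, so f = (1/2)^(62/42) ≈ 0.359437.
Cmin,ss = (D/Vd)·f/(1−f), so D = Cmin,ss·Vd·(1−f)/f.
D = 4 × 45 × (1−f)/f ≈ 4 × 45 × 1.78213 ≈ 320.78 mg.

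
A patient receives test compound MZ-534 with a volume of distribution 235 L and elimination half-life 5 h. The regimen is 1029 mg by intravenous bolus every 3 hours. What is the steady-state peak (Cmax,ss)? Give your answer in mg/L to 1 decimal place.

12.9 mg/L

Over one 3-h interval, 3/5 ≈ 0.6 half-lives elapse, leaving f ≈ 0.6598 of each dose.
Accumulation ratio R = 1/(1 − f) ≈ 1/0.3402 ≈ 2.9394.
Each bolus raises the concentration by D/Vd = 1029/235 ≈ 4.379 mg/L.
Steady-state peak Cmax,ss = C₀·R ≈ 4.379 × 2.9394 ≈ 12.872 mg/L.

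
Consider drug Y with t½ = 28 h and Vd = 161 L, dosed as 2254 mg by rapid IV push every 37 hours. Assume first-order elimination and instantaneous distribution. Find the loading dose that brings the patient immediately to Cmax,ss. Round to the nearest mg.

3758 mg

f = (1/2)^(37/28) ≈ 0.400139; accumulation ratio R = 1/(1−f) ≈ 1.66705.
Loading dose to hit Cmax,ss on first dose: D_load = D_maint·R ≈ 2254 × 1.66705 ≈ 3757.53 mg.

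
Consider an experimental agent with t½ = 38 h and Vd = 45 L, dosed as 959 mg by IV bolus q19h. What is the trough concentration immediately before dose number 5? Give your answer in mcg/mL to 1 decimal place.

38.6 mcg/mL

f = (1/2)^(τ/t½) = (1/2)^(19/38) ≈ 0.7071.
C₀ = D/Vd = 959/45 ≈ 21.311 mcg/mL.
Before the 5th dose, 4 doses have been given. Superposition: Cmin = C₀·(f + f² + … + f^4).
≈ 21.311 × (0.7071 + 0.5000 + 0.3535 + 0.2500) ≈ 21.311 × 1.8106 ≈ 38.586 mcg/mL.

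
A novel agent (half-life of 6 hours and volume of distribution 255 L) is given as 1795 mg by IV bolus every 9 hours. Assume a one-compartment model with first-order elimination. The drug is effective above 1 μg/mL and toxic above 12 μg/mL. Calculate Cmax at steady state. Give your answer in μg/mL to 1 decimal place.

10.9 μg/mL

τ/t½ = 9/6 ≈ 1.5, so fraction remaining f = (1/2)^(9/6) ≈ 0.3536.
At steady state, accumulation factor R = 1/(1 − e^(−kτ)) ≈ 1.5470.
Each bolus raises the concentration by D/Vd = 1795/255 ≈ 7.039 μg/mL.
Steady-state peak Cmax,ss = C₀·R ≈ 7.039 × 1.5470 ≈ 10.889 μg/mL.
Peak 10.9 μg/mL vs MTC 12 μg/mL: below toxic threshold.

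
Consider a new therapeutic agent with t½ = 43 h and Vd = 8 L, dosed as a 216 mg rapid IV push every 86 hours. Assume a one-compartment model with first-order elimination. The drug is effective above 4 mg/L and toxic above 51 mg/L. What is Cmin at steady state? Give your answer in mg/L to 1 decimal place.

τ = 86 h = 2 half-lives, so f = (1/2)^2 = 0.25.
At steady state, R = 1/(1 − 0.25) = 4/3.
Single-dose peak C₀ = D/Vd = 216/8 = 27 mg/L.
Steady-state peak Cmax,ss = C₀·R = 27 × 4/3 ≈ 36.000 mg/L.
Steady-state trough Cmin,ss = Cmax,ss·f ≈ 36.000 × 0.25 ≈ 9.000 mg/L.
Trough 9.0 mg/L vs MEC 4 mg/L: adequate.

9.0 mg/L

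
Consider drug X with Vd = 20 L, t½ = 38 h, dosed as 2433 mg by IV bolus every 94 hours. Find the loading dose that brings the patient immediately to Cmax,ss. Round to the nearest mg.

2967 mg

f = (1/2)^(94/38) ≈ 0.180031; accumulation ratio R = 1/(1−f) ≈ 1.21956.
Loading dose to hit Cmax,ss on first dose: D_load = D_maint·R ≈ 2433 × 1.21956 ≈ 2967.19 mg.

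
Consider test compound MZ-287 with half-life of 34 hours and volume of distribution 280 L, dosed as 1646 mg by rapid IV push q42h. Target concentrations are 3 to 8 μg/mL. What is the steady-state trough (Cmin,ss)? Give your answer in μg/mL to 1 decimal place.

4.3 μg/mL

k = ln2/t½ = ln2/34 ≈ 0.020387 h⁻¹; fraction remaining f = e^(−kτ) = e^(−0.020387×42) ≈ 0.4248.
Single-dose peak C₀ = D/Vd = 1646/280 ≈ 5.879 μg/mL.
Steady-state trough Cmin,ss = C₀·f/(1−f) ≈ 5.879 × 0.4248/0.5752 ≈ 4.342 μg/mL.
Trough 4.3 μg/mL vs MEC 3 μg/mL: adequate.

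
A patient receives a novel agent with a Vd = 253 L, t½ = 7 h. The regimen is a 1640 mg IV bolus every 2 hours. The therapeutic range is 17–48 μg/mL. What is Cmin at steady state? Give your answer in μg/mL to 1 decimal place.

τ/t½ = 2/7 ≈ 0.28571, so fraction remaining f = (1/2)^(2/7) ≈ 0.8203.
Single-dose peak C₀ = D/Vd = 1640/253 ≈ 6.482 μg/mL.
Steady-state trough Cmin,ss = C₀·f/(1−f) ≈ 6.482 × 0.8203/0.1797 ≈ 29.589 μg/mL.
Trough 29.6 μg/mL vs MEC 17 μg/mL: adequate.

29.6 μg/mL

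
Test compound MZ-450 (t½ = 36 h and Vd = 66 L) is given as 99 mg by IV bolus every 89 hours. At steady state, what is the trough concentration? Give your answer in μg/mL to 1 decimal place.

Over one 89-h interval, 89/36 ≈ 2.4722 half-lives elapse, leaving f ≈ 0.1802 of each dose.
Each bolus raises the concentration by D/Vd = 99/66 ≈ 1.500 μg/mL.
Steady-state trough Cmin,ss = C₀·f/(1−f) ≈ 1.500 × 0.1802/0.8198 ≈ 0.330 μg/mL.

0.3 μg/mL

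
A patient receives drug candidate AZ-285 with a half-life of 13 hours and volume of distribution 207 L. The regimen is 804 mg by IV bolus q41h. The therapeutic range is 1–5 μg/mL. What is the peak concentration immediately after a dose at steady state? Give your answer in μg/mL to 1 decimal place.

k = ln2/t½ = ln2/13 ≈ 0.053319 h⁻¹; fraction remaining f = e^(−kτ) = e^(−0.053319×41) ≈ 0.1124.
At steady state, accumulation factor R = 1/(1 − e^(−kτ)) ≈ 1.1266.
Single-dose peak C₀ = D/Vd = 804/207 ≈ 3.884 μg/mL.
Steady-state peak Cmax,ss = C₀·R ≈ 3.884 × 1.1266 ≈ 4.376 μg/mL.
Peak 4.4 μg/mL vs MTC 5 μg/mL: below toxic threshold.

4.4 μg/mL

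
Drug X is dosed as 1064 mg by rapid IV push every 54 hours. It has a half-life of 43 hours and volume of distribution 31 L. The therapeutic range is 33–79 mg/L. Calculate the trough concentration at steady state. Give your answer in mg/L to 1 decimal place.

24.7 mg/L

Over one 54-h interval, 54/43 ≈ 1.2558 half-lives elapse, leaving f ≈ 0.4188 of each dose.
Each bolus raises the concentration by D/Vd = 1064/31 ≈ 34.323 mg/L.
Steady-state trough Cmin,ss = C₀·f/(1−f) ≈ 34.323 × 0.4188/0.5812 ≈ 24.732 mg/L.
Trough 24.7 mg/L vs MEC 33 mg/L: subtherapeutic.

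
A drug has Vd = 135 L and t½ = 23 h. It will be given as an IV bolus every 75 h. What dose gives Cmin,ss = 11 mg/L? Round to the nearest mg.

12750 mg

τ/t½ = 75/23 ≈ 3.2609, so f = (1/2)^(75/23) ≈ 0.104323.
Cmin,ss = (D/Vd)·f/(1−f), so D = Cmin,ss·Vd·(1−f)/f.
D = 11 × 135 × (1−f)/f ≈ 11 × 135 × 8.58561 ≈ 12749.63 mg.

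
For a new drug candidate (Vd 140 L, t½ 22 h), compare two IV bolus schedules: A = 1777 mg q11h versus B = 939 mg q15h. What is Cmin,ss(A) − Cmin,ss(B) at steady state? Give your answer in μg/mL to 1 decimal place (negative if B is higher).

Regimen A: f = (1/2)^(11/22) ≈ 0.7071; Cmin,ss = (1777/140)·f/(1−f) ≈ 30.642 μg/mL.
Regimen B: f = (1/2)^(15/22) ≈ 0.6234; Cmin,ss = (939/140)·f/(1−f) ≈ 11.103 μg/mL.
Difference ≈ 30.642 − 11.103 ≈ 19.539 μg/mL.

19.5 μg/mL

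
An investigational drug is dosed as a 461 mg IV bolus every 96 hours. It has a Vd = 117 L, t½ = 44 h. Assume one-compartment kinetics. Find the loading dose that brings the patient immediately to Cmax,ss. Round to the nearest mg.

f = (1/2)^(96/44) ≈ 0.220398; accumulation ratio R = 1/(1−f) ≈ 1.28271.
Loading dose to hit Cmax,ss on first dose: D_load = D_maint·R ≈ 461 × 1.28271 ≈ 591.33 mg.

591 mg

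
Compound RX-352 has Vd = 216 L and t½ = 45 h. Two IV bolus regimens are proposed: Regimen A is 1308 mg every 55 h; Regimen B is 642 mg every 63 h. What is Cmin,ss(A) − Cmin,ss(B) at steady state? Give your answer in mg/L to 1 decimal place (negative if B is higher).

Regimen A: f = (1/2)^(55/45) ≈ 0.4286; Cmin,ss = (1308/216)·f/(1−f) ≈ 4.542 mg/L.
Regimen B: f = (1/2)^(63/45) ≈ 0.3789; Cmin,ss = (642/216)·f/(1−f) ≈ 1.813 mg/L.
Difference ≈ 4.542 − 1.813 ≈ 2.729 mg/L.

2.7 mg/L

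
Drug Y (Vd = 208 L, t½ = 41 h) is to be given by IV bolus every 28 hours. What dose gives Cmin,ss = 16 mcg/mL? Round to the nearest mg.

τ/t½ = 28/41 ≈ 0.68293, so f = (1/2)^(28/41) ≈ 0.622900.
Cmin,ss = (D/Vd)·f/(1−f), so D = Cmin,ss·Vd·(1−f)/f.
D = 16 × 208 × (1−f)/f ≈ 16 × 208 × 0.60539 ≈ 2014.74 mg.

2015 mg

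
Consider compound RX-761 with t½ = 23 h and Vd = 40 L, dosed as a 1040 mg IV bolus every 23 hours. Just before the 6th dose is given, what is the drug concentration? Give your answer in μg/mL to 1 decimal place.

25.2 μg/mL

f = (1/2)^(τ/t½) = (1/2)^(23/23) ≈ 0.5000.
C₀ = D/Vd = 1040/40 ≈ 26.000 μg/mL.
Before the 6th dose, 5 doses have been given. Superposition: Cmin = C₀·(f + f² + … + f^5).
≈ 26.000 × (0.5000 + 0.2500 + 0.1250 + 0.0625 + 0.0313) ≈ 26.000 × 0.9688 ≈ 25.189 μg/mL.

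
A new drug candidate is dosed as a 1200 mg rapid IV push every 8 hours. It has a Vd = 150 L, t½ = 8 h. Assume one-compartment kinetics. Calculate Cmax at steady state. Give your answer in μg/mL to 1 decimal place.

τ = 8 h = 1 half-life, so f = (1/2)^1 = 0.5.
At steady state, R = 1/(1 − 0.5) = 2/1.
Single-dose peak C₀ = D/Vd = 1200/150 = 8 μg/mL.
Steady-state peak Cmax,ss = C₀·R = 8 × 2/1 ≈ 16.000 μg/mL.

16.0 μg/mL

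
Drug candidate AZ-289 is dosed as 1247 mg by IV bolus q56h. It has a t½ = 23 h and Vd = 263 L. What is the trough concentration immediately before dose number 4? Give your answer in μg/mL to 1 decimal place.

f = (1/2)^(τ/t½) = (1/2)^(56/23) ≈ 0.1850.
C₀ = D/Vd = 1247/263 ≈ 4.741 μg/mL.
Before the 4th dose, 3 doses have been given. Superposition: Cmin = C₀·(f + f² + … + f^3).
≈ 4.741 × (0.1850 + 0.0342 + 0.0063) ≈ 4.741 × 0.2255 ≈ 1.069 μg/mL.

1.1 μg/mL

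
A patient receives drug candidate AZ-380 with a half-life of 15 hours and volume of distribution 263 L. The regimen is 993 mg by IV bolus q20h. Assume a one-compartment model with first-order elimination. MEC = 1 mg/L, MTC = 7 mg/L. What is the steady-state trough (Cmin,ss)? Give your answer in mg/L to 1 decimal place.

2.5 mg/L

Over one 20-h interval, 20/15 ≈ 1.3333 half-lives elapse, leaving f ≈ 0.3969 of each dose.
Accumulation ratio R = 1/(1 − f) ≈ 1/0.6031 ≈ 1.6581.
Single-dose peak C₀ = D/Vd = 993/263 ≈ 3.776 mg/L.
Cmax,ss = C₀/(1 − f) ≈ 3.776/0.6031 ≈ 6.261 mg/L.
Steady-state trough Cmin,ss = Cmax,ss·f ≈ 6.261 × 0.3969 ≈ 2.485 mg/L.
Trough 2.5 mg/L vs MEC 1 mg/L: adequate.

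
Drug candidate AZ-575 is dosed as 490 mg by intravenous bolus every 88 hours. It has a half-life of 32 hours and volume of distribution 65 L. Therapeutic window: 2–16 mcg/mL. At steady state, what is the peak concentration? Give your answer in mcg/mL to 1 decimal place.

τ/t½ = 88/32 ≈ 2.75, so fraction remaining f = (1/2)^(88/32) ≈ 0.1487.
At steady state, accumulation factor R = 1/(1 − e^(−kτ)) ≈ 1.1747.
Single-dose peak C₀ = D/Vd = 490/65 ≈ 7.538 mcg/mL.
Steady-state peak Cmax,ss = C₀·R ≈ 7.538 × 1.1747 ≈ 8.855 mcg/mL.
Peak 8.9 mcg/mL vs MTC 16 mcg/mL: below toxic threshold.

8.9 mcg/mL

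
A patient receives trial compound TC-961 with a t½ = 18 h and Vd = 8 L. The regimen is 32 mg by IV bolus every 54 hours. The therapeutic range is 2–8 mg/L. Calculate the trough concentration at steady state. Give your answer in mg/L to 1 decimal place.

0.6 mg/L

The dosing interval is 3 half-lives, so f = 2^(−3) = 0.125.
At steady state, R = 1/(1 − 0.125) = 8/7.
Single-dose peak C₀ = D/Vd = 32/8 = 4 mg/L.
Steady-state peak Cmax,ss = C₀·R = 4 × 8/7 ≈ 4.571 mg/L.
Steady-state trough Cmin,ss = Cmax,ss·f ≈ 4.571 × 0.125 ≈ 0.571 mg/L.
Trough 0.6 mg/L vs MEC 2 mg/L: subtherapeutic.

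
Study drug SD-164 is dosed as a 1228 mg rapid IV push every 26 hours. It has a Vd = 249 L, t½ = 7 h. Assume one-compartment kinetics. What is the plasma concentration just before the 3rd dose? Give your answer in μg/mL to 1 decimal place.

f = (1/2)^(τ/t½) = (1/2)^(26/7) ≈ 0.0762.
C₀ = D/Vd = 1228/249 ≈ 4.932 μg/mL.
Before the 3rd dose, 2 doses have been given. Superposition: Cmin = C₀·(f + f²).
≈ 4.932 × (0.0762 + 0.0058) ≈ 4.932 × 0.0820 ≈ 0.404 μg/mL.

0.4 μg/mL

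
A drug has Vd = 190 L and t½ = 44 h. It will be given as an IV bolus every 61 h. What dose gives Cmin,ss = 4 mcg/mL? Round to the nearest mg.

τ/t½ = 61/44 ≈ 1.3864, so f = (1/2)^(61/44) ≈ 0.382528.
Cmin,ss = (D/Vd)·f/(1−f), so D = Cmin,ss·Vd·(1−f)/f.
D = 4 × 190 × (1−f)/f ≈ 4 × 190 × 1.61419 ≈ 1226.78 mg.

1227 mg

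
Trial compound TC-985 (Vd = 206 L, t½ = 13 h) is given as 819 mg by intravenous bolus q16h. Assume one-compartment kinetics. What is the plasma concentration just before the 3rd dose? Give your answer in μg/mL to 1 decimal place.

2.4 μg/mL

f = (1/2)^(τ/t½) = (1/2)^(16/13) ≈ 0.4261.
C₀ = D/Vd = 819/206 ≈ 3.976 μg/mL.
Before the 3rd dose, 2 doses have been given. Superposition: Cmin = C₀·(f + f²).
≈ 3.976 × (0.4261 + 0.1816) ≈ 3.976 × 0.6077 ≈ 2.416 μg/mL.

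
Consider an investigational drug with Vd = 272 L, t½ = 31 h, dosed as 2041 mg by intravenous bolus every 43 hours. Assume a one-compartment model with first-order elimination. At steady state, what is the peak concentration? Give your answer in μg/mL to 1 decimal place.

k = ln2/t½ = ln2/31 ≈ 0.022360 h⁻¹; fraction remaining f = e^(−kτ) = e^(−0.022360×43) ≈ 0.3823.
Accumulation ratio R = 1/(1 − f) ≈ 1/0.6177 ≈ 1.6189.
Each bolus raises the concentration by D/Vd = 2041/272 ≈ 7.504 μg/mL.
Steady-state peak Cmax,ss = C₀·R ≈ 7.504 × 1.6189 ≈ 12.148 μg/mL.

12.1 μg/mL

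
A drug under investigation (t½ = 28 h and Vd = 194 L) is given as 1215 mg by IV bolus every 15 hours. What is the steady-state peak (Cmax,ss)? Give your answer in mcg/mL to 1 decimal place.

k = ln2/t½ = ln2/28 ≈ 0.024755 h⁻¹; fraction remaining f = e^(−kτ) = e^(−0.024755×15) ≈ 0.6898.
At steady state, accumulation factor R = 1/(1 − e^(−kτ)) ≈ 3.2237.
Single-dose peak C₀ = D/Vd = 1215/194 ≈ 6.263 mcg/mL.
Cmax,ss = C₀/(1 − f) ≈ 6.263/0.3102 ≈ 20.190 mcg/mL.

20.2 mcg/mL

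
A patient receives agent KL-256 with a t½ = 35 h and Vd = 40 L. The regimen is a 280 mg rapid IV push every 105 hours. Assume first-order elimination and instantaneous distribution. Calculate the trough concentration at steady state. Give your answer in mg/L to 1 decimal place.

τ = 105 h = 3 half-lives, so f = (1/2)^3 = 0.125.
Accumulation ratio R = 1/(1 − f) = 1/0.875 = 8/7.
Single-dose peak C₀ = D/Vd = 280/40 = 7 mg/L.
Steady-state peak Cmax,ss = C₀·R = 7 × 8/7 ≈ 8.000 mg/L.
Steady-state trough Cmin,ss = Cmax,ss·f ≈ 8.000 × 0.125 ≈ 1.000 mg/L.

1.0 mg/L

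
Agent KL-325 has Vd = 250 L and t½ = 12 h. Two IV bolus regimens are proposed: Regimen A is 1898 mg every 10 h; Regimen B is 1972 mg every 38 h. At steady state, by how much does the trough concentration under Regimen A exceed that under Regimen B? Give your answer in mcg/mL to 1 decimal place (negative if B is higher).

Regimen A: f = (1/2)^(10/12) ≈ 0.5612; Cmin,ss = (1898/250)·f/(1−f) ≈ 9.710 mcg/mL.
Regimen B: f = (1/2)^(38/12) ≈ 0.1114; Cmin,ss = (1972/250)·f/(1−f) ≈ 0.989 mcg/mL.
Difference ≈ 9.710 − 0.989 ≈ 8.721 mcg/mL.

8.7 mcg/mL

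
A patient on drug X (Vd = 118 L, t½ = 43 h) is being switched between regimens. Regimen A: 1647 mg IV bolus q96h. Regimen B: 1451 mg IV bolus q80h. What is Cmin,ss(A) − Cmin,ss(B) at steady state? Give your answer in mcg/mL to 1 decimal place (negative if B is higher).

Regimen A: f = (1/2)^(96/43) ≈ 0.2128; Cmin,ss = (1647/118)·f/(1−f) ≈ 3.773 mcg/mL.
Regimen B: f = (1/2)^(80/43) ≈ 0.2754; Cmin,ss = (1451/118)·f/(1−f) ≈ 4.674 mcg/mL.
Difference ≈ 3.773 − 4.674 ≈ -0.901 mcg/mL.

-0.9 mcg/mL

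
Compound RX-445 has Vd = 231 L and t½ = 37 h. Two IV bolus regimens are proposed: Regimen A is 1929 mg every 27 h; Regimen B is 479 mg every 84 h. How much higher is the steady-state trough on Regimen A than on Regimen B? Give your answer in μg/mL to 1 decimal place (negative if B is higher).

12.1 μg/mL

Regimen A: f = (1/2)^(27/37) ≈ 0.6030; Cmin,ss = (1929/231)·f/(1−f) ≈ 12.684 μg/mL.
Regimen B: f = (1/2)^(84/37) ≈ 0.2073; Cmin,ss = (479/231)·f/(1−f) ≈ 0.542 μg/mL.
Difference ≈ 12.684 − 0.542 ≈ 12.142 μg/mL.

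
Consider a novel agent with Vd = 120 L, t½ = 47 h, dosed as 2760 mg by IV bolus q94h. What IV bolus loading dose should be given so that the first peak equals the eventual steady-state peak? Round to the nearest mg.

f = (1/2)^(94/47) ≈ 0.250000; accumulation ratio R = 1/(1−f) ≈ 1.33333.
Loading dose to hit Cmax,ss on first dose: D_load = D_maint·R ≈ 2760 × 1.33333 ≈ 3679.99 mg.

3680 mg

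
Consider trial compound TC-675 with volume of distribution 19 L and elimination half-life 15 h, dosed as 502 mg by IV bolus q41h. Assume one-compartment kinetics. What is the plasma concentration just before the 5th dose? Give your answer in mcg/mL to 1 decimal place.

f = (1/2)^(τ/t½) = (1/2)^(41/15) ≈ 0.1504.
C₀ = D/Vd = 502/19 ≈ 26.421 mcg/mL.
Before the 5th dose, 4 doses have been given. Superposition: Cmin = C₀·(f + f² + … + f^4).
≈ 26.421 × (0.1504 + 0.0226 + 0.0034 + 0.0005) ≈ 26.421 × 0.1769 ≈ 4.674 mcg/mL.

4.7 mcg/mL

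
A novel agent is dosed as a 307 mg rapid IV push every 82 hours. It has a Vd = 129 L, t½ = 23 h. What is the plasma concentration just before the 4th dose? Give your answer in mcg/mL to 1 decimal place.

0.2 mcg/mL

f = (1/2)^(τ/t½) = (1/2)^(82/23) ≈ 0.0845.
C₀ = D/Vd = 307/129 ≈ 2.380 mcg/mL.
Before the 4th dose, 3 doses have been given. Superposition: Cmin = C₀·(f + f² + … + f^3).
≈ 2.380 × (0.0845 + 0.0071 + 0.0006) ≈ 2.380 × 0.0922 ≈ 0.219 mcg/mL.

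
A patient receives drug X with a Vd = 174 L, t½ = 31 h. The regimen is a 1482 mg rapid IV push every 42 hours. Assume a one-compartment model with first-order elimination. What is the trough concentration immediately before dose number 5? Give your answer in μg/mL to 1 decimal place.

f = (1/2)^(τ/t½) = (1/2)^(42/31) ≈ 0.3910.
C₀ = D/Vd = 1482/174 ≈ 8.517 μg/mL.
Before the 5th dose, 4 doses have been given. Superposition: Cmin = C₀·(f + f² + … + f^4).
≈ 8.517 × (0.3910 + 0.1529 + 0.0598 + 0.0234) ≈ 8.517 × 0.6271 ≈ 5.341 μg/mL.

5.3 μg/mL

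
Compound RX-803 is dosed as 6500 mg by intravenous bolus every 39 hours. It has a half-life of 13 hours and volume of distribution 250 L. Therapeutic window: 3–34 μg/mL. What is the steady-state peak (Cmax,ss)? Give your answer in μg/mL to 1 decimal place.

τ = 39 h = 3 half-lives, so f = (1/2)^3 = 0.125.
At steady state, R = 1/(1 − 0.125) = 8/7.
Single-dose peak C₀ = D/Vd = 6500/250 = 26 μg/mL.
Steady-state peak Cmax,ss = C₀·R = 26 × 8/7 ≈ 29.714 μg/mL.
Peak 29.7 μg/mL vs MTC 34 μg/mL: below toxic threshold.

29.7 μg/mL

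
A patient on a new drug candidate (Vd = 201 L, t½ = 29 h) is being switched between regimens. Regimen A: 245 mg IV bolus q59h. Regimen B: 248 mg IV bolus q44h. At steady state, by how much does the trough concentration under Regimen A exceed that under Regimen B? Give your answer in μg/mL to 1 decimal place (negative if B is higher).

-0.3 μg/mL

Regimen A: f = (1/2)^(59/29) ≈ 0.2441; Cmin,ss = (245/201)·f/(1−f) ≈ 0.394 μg/mL.
Regimen B: f = (1/2)^(44/29) ≈ 0.3494; Cmin,ss = (248/201)·f/(1−f) ≈ 0.663 μg/mL.
Difference ≈ 0.394 − 0.663 ≈ -0.269 μg/mL.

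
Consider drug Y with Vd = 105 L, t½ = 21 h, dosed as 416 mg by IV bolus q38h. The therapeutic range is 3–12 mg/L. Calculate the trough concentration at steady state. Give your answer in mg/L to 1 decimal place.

k = ln2/t½ = ln2/21 ≈ 0.033007 h⁻¹; fraction remaining f = e^(−kτ) = e^(−0.033007×38) ≈ 0.2853.
Accumulation ratio R = 1/(1 − f) ≈ 1/0.7147 ≈ 1.3992.
Single-dose peak C₀ = D/Vd = 416/105 ≈ 3.962 mg/L.
Cmax,ss = C₀/(1 − f) ≈ 3.962/0.7147 ≈ 5.544 mg/L.
Steady-state trough Cmin,ss = Cmax,ss·f ≈ 5.544 × 0.2853 ≈ 1.582 mg/L.
Trough 1.6 mg/L vs MEC 3 mg/L: subtherapeutic.

1.6 mg/L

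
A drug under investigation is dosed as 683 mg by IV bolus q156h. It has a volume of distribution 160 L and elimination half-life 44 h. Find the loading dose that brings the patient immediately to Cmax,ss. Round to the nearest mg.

f = (1/2)^(156/44) ≈ 0.085647; accumulation ratio R = 1/(1−f) ≈ 1.09367.
Loading dose to hit Cmax,ss on first dose: D_load = D_maint·R ≈ 683 × 1.09367 ≈ 746.98 mg.

747 mg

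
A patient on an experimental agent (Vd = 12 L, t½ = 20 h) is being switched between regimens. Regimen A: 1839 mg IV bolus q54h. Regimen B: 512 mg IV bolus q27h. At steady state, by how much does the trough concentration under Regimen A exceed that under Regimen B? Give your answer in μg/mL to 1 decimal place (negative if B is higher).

0.3 μg/mL

Regimen A: f = (1/2)^(54/20) ≈ 0.1539; Cmin,ss = (1839/12)·f/(1−f) ≈ 27.875 μg/mL.
Regimen B: f = (1/2)^(27/20) ≈ 0.3923; Cmin,ss = (512/12)·f/(1−f) ≈ 27.543 μg/mL.
Difference ≈ 27.875 − 27.543 ≈ 0.332 μg/mL.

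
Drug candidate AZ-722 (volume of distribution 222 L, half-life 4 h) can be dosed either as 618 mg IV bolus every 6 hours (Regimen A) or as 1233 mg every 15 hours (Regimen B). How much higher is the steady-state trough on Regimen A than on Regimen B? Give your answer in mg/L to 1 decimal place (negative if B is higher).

Regimen A: f = (1/2)^(6/4) ≈ 0.3536; Cmin,ss = (618/222)·f/(1−f) ≈ 1.523 mg/L.
Regimen B: f = (1/2)^(15/4) ≈ 0.0743; Cmin,ss = (1233/222)·f/(1−f) ≈ 0.446 mg/L.
Difference ≈ 1.523 − 0.446 ≈ 1.077 mg/L.

1.1 mg/L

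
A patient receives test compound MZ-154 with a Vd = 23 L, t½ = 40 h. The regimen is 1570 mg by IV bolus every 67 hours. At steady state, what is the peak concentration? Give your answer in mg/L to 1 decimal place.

99.4 mg/L

τ/t½ = 67/40 ≈ 1.675, so fraction remaining f = (1/2)^(67/40) ≈ 0.3132.
At steady state, accumulation factor R = 1/(1 − e^(−kτ)) ≈ 1.4560.
Each bolus raises the concentration by D/Vd = 1570/23 ≈ 68.261 mg/L.
Cmax,ss = C₀/(1 − f) ≈ 68.261/0.6868 ≈ 99.390 mg/L.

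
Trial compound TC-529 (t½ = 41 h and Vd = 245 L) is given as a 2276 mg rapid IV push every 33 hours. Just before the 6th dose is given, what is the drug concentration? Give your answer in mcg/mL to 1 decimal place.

f = (1/2)^(τ/t½) = (1/2)^(33/41) ≈ 0.5724.
C₀ = D/Vd = 2276/245 ≈ 9.290 mcg/mL.
Before the 6th dose, 5 doses have been given. Superposition: Cmin = C₀·(f + f² + … + f^5).
≈ 9.290 × (0.5724 + 0.3276 + 0.1875 + 0.1073 + 0.0614) ≈ 9.290 × 1.2562 ≈ 11.670 mcg/mL.

11.7 mcg/mL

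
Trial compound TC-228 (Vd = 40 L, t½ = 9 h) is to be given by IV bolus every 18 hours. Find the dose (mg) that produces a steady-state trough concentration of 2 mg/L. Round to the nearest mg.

240 mg

τ/t½ = 18/9 ≈ 2, so f = (1/2)^(18/9) ≈ 0.250000.
Cmin,ss = (D/Vd)·f/(1−f), so D = Cmin,ss·Vd·(1−f)/f.
D = 2 × 40 × (1−f)/f ≈ 2 × 40 × 3.00000 ≈ 240.00 mg.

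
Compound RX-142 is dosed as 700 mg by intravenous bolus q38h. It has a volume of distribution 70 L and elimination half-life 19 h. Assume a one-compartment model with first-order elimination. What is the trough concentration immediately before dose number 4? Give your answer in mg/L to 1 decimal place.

f = (1/2)^(τ/t½) = (1/2)^(38/19) ≈ 0.2500.
C₀ = D/Vd = 700/70 ≈ 10.000 mg/L.
Before the 4th dose, 3 doses have been given. Superposition: Cmin = C₀·(f + f² + … + f^3).
≈ 10.000 × (0.2500 + 0.0625 + 0.0156) ≈ 10.000 × 0.3281 ≈ 3.281 mg/L.

3.3 mg/L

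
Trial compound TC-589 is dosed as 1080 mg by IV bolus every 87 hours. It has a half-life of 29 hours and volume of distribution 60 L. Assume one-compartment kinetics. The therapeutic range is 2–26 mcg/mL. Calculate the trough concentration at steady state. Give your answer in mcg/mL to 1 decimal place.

The dosing interval is 3 half-lives, so f = 2^(−3) = 0.125.
Accumulation ratio R = 1/(1 − f) = 1/0.875 = 8/7.
Single-dose peak C₀ = D/Vd = 1080/60 = 18 mcg/mL.
Steady-state peak Cmax,ss = C₀·R = 18 × 8/7 ≈ 20.571 mcg/mL.
Steady-state trough Cmin,ss = Cmax,ss·f ≈ 20.571 × 0.125 ≈ 2.571 mcg/mL.
Trough 2.6 mcg/mL vs MEC 2 mcg/mL: adequate.

2.6 mcg/mL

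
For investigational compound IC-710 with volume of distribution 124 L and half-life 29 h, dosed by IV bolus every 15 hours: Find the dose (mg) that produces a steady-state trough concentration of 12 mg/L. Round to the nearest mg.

642 mg

τ/t½ = 15/29 ≈ 0.51724, so f = (1/2)^(15/29) ≈ 0.698707.
Cmin,ss = (D/Vd)·f/(1−f), so D = Cmin,ss·Vd·(1−f)/f.
D = 12 × 124 × (1−f)/f ≈ 12 × 124 × 0.43122 ≈ 641.66 mg.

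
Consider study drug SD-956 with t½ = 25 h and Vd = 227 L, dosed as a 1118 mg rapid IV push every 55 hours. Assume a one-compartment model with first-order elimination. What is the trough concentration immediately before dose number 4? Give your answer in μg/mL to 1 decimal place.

f = (1/2)^(τ/t½) = (1/2)^(55/25) ≈ 0.2176.
C₀ = D/Vd = 1118/227 ≈ 4.925 μg/mL.
Before the 4th dose, 3 doses have been given. Superposition: Cmin = C₀·(f + f² + … + f^3).
≈ 4.925 × (0.2176 + 0.0473 + 0.0103) ≈ 4.925 × 0.2752 ≈ 1.355 μg/mL.

1.4 μg/mL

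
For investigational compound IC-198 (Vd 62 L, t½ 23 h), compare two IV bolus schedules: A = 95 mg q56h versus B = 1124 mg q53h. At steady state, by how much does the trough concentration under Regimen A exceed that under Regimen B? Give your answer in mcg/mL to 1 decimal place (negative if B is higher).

Regimen A: f = (1/2)^(56/23) ≈ 0.1850; Cmin,ss = (95/62)·f/(1−f) ≈ 0.348 mcg/mL.
Regimen B: f = (1/2)^(53/23) ≈ 0.2025; Cmin,ss = (1124/62)·f/(1−f) ≈ 4.603 mcg/mL.
Difference ≈ 0.348 − 4.603 ≈ -4.255 mcg/mL.

-4.3 mcg/mL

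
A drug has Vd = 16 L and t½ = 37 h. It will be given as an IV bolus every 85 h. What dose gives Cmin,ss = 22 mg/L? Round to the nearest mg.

τ/t½ = 85/37 ≈ 2.2973, so f = (1/2)^(85/37) ≈ 0.203444.
Cmin,ss = (D/Vd)·f/(1−f), so D = Cmin,ss·Vd·(1−f)/f.
D = 22 × 16 × (1−f)/f ≈ 22 × 16 × 3.91536 ≈ 1378.21 mg.

1378 mg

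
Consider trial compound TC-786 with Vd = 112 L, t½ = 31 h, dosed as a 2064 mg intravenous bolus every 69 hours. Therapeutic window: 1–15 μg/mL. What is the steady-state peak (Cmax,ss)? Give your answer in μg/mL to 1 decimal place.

23.4 μg/mL

τ/t½ = 69/31 ≈ 2.2258, so fraction remaining f = (1/2)^(69/31) ≈ 0.2138.
Accumulation ratio R = 1/(1 − f) ≈ 1/0.7862 ≈ 1.2719.
Each bolus raises the concentration by D/Vd = 2064/112 ≈ 18.429 μg/mL.
Steady-state peak Cmax,ss = C₀·R ≈ 18.429 × 1.2719 ≈ 23.440 μg/mL.
Peak 23.4 μg/mL vs MTC 15 μg/mL: exceeds toxic threshold.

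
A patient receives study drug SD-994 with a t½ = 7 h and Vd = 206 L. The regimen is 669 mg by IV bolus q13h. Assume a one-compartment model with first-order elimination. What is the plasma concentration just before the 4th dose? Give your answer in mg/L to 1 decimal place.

1.2 mg/L

f = (1/2)^(τ/t½) = (1/2)^(13/7) ≈ 0.2760.
C₀ = D/Vd = 669/206 ≈ 3.248 mg/L.
Before the 4th dose, 3 doses have been given. Superposition: Cmin = C₀·(f + f² + … + f^3).
≈ 3.248 × (0.2760 + 0.0762 + 0.0210) ≈ 3.248 × 0.3732 ≈ 1.212 mg/L.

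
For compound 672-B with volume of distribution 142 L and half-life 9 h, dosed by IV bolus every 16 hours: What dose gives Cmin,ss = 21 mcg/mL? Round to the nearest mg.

7243 mg

τ/t½ = 16/9 ≈ 1.7778, so f = (1/2)^(16/9) ≈ 0.291632.
Cmin,ss = (D/Vd)·f/(1−f), so D = Cmin,ss·Vd·(1−f)/f.
D = 21 × 142 × (1−f)/f ≈ 21 × 142 × 2.42898 ≈ 7243.22 mg.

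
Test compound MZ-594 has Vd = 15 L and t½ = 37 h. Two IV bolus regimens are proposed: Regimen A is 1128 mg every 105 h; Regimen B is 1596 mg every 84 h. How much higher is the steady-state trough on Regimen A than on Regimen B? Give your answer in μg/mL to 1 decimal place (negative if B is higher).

-15.6 μg/mL

Regimen A: f = (1/2)^(105/37) ≈ 0.1399; Cmin,ss = (1128/15)·f/(1−f) ≈ 12.232 μg/mL.
Regimen B: f = (1/2)^(84/37) ≈ 0.2073; Cmin,ss = (1596/15)·f/(1−f) ≈ 27.825 μg/mL.
Difference ≈ 12.232 − 27.825 ≈ -15.593 μg/mL.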